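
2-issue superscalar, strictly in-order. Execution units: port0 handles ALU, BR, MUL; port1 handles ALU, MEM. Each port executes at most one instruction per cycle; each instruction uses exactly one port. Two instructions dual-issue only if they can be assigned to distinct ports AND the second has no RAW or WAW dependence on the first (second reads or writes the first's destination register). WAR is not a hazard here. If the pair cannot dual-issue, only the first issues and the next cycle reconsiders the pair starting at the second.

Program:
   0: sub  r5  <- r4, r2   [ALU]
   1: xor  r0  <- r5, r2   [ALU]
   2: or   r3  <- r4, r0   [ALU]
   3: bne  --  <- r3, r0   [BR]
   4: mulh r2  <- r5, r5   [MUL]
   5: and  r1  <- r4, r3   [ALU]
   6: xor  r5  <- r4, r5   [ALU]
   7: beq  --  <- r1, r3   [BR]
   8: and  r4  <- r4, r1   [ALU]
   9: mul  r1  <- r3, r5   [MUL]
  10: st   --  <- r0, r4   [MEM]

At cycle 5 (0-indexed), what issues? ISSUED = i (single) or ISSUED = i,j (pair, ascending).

ISSUED = 6,7

  cy0 -> i0 (sub) RAW r5
  cy1 -> i1 (xor) RAW r0
  cy2 -> i2 (or) RAW r3
  cy3 -> i3 (bne) no-port BR/MUL
  cy4 -> i4&i5 (mulh/and) 2-wide
  cy5 -> i6&i7 (xor/beq) 2-wide
  cy6 -> i8&i9 (and/mul) 2-wide
  cy7 -> i10 (st) tail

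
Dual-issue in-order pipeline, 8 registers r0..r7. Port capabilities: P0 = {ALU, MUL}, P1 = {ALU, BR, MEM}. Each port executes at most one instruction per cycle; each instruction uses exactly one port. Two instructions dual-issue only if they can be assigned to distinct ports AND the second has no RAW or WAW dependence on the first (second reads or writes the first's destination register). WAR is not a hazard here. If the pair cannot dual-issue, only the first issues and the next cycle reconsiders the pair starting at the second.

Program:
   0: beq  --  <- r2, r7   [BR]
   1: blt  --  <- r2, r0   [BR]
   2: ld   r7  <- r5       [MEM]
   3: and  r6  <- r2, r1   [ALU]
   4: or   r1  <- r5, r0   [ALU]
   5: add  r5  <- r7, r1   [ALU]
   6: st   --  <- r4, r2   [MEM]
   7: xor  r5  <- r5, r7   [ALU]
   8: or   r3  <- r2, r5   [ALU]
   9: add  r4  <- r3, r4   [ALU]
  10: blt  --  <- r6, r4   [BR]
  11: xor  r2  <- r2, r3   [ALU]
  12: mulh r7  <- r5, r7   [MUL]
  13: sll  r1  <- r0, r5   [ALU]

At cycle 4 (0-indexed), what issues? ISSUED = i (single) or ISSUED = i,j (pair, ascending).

ISSUED = 5,6

0. beq.BR @i0  | no-port BR/BR
1. blt.BR @i1  | no-port BR/MEM
2. ld.MEM+and.ALU @i2,i3  | dual
3. or.ALU @i4  | RAW r1
4. add.ALU+st.MEM @i5,i6  | dual
5. xor.ALU @i7  | RAW r5
6. or.ALU @i8  | RAW r3
7. add.ALU @i9  | RAW r4
8. blt.BR+xor.ALU @i10,i11  | dual
9. mulh.MUL+sll.ALU @i12,i13  | dual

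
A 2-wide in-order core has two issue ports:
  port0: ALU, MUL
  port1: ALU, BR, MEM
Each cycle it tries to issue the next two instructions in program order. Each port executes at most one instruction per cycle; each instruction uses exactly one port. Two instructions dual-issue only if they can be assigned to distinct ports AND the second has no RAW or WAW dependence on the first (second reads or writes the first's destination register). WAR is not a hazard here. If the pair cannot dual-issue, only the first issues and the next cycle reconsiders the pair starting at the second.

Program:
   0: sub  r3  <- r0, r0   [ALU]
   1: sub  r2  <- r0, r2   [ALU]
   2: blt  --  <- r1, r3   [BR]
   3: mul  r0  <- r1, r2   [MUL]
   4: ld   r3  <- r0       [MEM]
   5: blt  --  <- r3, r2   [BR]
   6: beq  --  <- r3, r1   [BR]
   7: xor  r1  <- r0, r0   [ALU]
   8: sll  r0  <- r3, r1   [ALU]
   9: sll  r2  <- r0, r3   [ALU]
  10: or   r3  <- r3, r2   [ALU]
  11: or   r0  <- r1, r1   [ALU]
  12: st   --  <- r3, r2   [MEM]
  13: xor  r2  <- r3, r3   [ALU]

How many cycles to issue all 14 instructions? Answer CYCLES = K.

CYCLES = 9

  cy0 -> i0/i1 (sub sub) 2-wide
  cy1 -> i2/i3 (blt mul) 2-wide
  cy2 -> i4 (ld) no-port MEM/BR
  cy3 -> i5 (blt) no-port BR/BR
  cy4 -> i6/i7 (beq xor) 2-wide
  cy5 -> i8 (sll) RAW r0
  cy6 -> i9 (sll) RAW r2
  cy7 -> i10/i11 (or or) 2-wide
  cy8 -> i12/i13 (st xor) 2-wide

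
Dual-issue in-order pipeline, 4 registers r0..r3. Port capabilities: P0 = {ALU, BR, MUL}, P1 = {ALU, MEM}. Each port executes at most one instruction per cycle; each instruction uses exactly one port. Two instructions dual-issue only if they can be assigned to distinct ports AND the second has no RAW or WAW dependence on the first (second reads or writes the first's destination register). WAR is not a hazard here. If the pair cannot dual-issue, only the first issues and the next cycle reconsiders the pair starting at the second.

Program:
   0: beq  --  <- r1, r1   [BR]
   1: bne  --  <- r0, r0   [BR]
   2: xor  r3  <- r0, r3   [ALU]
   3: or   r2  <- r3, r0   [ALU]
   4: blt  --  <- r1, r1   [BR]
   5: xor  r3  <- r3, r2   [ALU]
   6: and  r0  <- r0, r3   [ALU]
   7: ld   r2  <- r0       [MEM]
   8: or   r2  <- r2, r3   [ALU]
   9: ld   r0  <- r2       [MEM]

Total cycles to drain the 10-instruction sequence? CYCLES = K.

CYCLES = 8

  cy0 -> i0 (beq.BR) no-port BR/BR
  cy1 -> i1,i2 (bne.BR+xor.ALU) pair
  cy2 -> i3,i4 (or.ALU+blt.BR) pair
  cy3 -> i5 (xor.ALU) RAW r3
  cy4 -> i6 (and.ALU) RAW r0
  cy5 -> i7 (ld.MEM) RAW+WAW r2
  cy6 -> i8 (or.ALU) RAW r2
  cy7 -> i9 (ld.MEM) tail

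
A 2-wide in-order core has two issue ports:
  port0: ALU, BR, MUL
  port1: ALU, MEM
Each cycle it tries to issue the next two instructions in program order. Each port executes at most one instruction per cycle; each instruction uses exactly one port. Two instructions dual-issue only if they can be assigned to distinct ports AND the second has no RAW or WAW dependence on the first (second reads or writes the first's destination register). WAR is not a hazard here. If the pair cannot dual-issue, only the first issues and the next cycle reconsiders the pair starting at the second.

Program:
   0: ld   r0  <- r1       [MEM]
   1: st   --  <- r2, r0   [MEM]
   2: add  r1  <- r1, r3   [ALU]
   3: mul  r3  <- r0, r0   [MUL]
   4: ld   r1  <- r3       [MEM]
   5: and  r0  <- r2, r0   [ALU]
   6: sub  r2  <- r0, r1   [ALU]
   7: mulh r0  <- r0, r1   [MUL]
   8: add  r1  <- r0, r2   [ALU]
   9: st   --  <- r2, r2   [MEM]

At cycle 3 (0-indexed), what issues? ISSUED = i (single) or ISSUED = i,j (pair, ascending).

ISSUED = 4,5

0. ld.MEM @i0  | no-port MEM/MEM
1. st.MEM add.ALU @i1,i2  | pair
2. mul.MUL @i3  | RAW r3
3. ld.MEM and.ALU @i4,i5  | pair
4. sub.ALU mulh.MUL @i6,i7  | pair
5. add.ALU st.MEM @i8,i9  | pair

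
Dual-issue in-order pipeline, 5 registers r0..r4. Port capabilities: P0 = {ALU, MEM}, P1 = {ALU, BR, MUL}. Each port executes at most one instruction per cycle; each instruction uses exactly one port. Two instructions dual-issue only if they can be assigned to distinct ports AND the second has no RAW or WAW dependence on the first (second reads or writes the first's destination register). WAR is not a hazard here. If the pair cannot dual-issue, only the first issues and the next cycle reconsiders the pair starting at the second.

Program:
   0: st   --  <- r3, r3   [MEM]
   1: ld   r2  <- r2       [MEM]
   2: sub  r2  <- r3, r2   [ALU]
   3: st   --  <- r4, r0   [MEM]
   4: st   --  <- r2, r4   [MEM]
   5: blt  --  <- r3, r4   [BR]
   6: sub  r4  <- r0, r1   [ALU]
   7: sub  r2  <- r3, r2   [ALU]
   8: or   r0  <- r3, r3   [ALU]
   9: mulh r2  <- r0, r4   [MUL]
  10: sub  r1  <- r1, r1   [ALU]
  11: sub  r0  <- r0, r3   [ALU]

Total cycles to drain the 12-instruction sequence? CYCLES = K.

0. st.MEM @i0  | no-port MEM/MEM
1. ld.MEM @i1  | RAW+WAW r2
2. sub.ALU+st.MEM @i2&i3  | 2-wide
3. st.MEM+blt.BR @i4&i5  | 2-wide
4. sub.ALU+sub.ALU @i6&i7  | 2-wide
5. or.ALU @i8  | RAW r0
6. mulh.MUL+sub.ALU @i9&i10  | 2-wide
7. sub.ALU @i11  | tail

CYCLES = 8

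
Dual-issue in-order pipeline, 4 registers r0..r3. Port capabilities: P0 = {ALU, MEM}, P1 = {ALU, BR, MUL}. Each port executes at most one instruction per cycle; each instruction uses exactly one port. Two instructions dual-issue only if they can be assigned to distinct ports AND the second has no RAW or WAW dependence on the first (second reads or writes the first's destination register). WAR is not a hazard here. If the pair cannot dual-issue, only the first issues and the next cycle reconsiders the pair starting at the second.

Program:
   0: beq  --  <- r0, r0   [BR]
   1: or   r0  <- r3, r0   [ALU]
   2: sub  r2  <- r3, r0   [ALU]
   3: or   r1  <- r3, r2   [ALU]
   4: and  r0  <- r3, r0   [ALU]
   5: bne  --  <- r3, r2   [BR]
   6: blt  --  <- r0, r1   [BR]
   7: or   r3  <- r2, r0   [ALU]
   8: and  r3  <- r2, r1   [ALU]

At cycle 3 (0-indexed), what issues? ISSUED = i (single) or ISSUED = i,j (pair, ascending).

ISSUED = 5

  cy0 -> i0/i1 (beq.BR+or.ALU) pair
  cy1 -> i2 (sub.ALU) RAW r2
  cy2 -> i3/i4 (or.ALU+and.ALU) pair
  cy3 -> i5 (bne.BR) no-port BR/BR
  cy4 -> i6/i7 (blt.BR+or.ALU) pair
  cy5 -> i8 (and.ALU) tail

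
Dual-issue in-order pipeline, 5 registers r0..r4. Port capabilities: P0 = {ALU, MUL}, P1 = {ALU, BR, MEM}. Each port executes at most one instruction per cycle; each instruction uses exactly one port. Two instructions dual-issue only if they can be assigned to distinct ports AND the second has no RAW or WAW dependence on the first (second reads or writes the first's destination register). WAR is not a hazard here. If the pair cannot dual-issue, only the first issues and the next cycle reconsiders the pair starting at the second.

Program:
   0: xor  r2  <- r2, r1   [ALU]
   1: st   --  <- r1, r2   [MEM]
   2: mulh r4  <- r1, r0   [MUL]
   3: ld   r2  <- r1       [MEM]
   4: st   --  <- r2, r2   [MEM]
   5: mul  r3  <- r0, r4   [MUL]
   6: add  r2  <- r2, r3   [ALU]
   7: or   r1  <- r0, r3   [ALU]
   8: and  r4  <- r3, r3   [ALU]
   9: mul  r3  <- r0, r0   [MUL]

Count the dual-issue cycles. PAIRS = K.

0. xor.ALU @i0  | RAW r2
1. st.MEM mulh.MUL @i1,i2  | 2-wide
2. ld.MEM @i3  | no-port MEM/MEM
3. st.MEM mul.MUL @i4,i5  | 2-wide
4. add.ALU or.ALU @i6,i7  | 2-wide
5. and.ALU mul.MUL @i8,i9  | 2-wide

PAIRS = 4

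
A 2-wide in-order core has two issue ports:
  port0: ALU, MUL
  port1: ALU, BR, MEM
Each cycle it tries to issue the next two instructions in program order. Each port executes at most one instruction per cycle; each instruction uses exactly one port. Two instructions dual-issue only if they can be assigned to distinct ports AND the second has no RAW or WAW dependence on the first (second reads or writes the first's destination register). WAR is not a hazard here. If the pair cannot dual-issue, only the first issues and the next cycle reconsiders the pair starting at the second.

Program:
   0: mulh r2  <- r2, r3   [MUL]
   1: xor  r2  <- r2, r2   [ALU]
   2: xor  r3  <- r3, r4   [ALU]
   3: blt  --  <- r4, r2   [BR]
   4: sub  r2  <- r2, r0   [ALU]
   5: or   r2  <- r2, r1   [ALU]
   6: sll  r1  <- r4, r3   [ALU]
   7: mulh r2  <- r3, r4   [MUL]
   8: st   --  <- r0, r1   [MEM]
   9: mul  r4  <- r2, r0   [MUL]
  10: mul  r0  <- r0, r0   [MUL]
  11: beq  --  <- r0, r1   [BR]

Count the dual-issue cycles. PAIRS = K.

PAIRS = 4

c0: i0 mulh.MUL  RAW+WAW r2
c1: i1,i2 xor.ALU;xor.ALU  2-wide
c2: i3,i4 blt.BR;sub.ALU  2-wide
c3: i5,i6 or.ALU;sll.ALU  2-wide
c4: i7,i8 mulh.MUL;st.MEM  2-wide
c5: i9 mul.MUL  no-port MUL/MUL
c6: i10 mul.MUL  RAW r0
c7: i11 beq.BR  tail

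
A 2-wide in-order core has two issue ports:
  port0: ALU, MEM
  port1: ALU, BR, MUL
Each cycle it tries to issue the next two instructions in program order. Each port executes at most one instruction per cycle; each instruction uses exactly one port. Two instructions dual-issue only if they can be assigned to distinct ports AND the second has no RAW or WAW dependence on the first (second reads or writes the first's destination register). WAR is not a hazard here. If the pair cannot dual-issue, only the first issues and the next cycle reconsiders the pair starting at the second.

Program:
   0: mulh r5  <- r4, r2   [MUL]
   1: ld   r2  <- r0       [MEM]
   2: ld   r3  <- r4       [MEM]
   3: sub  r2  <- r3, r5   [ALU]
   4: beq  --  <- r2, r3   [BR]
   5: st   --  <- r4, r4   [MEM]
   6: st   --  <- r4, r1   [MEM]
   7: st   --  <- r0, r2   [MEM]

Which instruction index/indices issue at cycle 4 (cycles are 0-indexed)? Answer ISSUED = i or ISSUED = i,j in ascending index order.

ISSUED = 6

[0] i0+i1  mulh.MUL/ld.MEM  -- pair
[1] i2  ld.MEM  -- RAW r3
[2] i3  sub.ALU  -- RAW r2
[3] i4+i5  beq.BR/st.MEM  -- pair
[4] i6  st.MEM  -- no-port MEM/MEM
[5] i7  st.MEM  -- tail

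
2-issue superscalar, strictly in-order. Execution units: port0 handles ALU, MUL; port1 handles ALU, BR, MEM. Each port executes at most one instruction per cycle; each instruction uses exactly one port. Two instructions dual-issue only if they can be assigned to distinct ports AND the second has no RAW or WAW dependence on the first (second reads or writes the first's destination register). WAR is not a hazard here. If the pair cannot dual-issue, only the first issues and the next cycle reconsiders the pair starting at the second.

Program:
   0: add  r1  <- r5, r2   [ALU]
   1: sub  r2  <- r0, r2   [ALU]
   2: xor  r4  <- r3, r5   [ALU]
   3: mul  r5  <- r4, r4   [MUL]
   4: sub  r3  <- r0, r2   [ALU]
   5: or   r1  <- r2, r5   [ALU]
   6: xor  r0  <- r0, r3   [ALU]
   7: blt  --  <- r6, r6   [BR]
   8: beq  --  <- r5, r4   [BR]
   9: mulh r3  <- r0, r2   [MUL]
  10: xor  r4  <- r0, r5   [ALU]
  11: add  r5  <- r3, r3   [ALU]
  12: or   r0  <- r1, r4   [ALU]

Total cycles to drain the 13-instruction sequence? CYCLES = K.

CYCLES = 8

#0 head=0: add.ALU+sub.ALU i0,i1 dual
#1 head=2: xor.ALU i2 RAW r4
#2 head=3: mul.MUL+sub.ALU i3,i4 dual
#3 head=5: or.ALU+xor.ALU i5,i6 dual
#4 head=7: blt.BR i7 no-port BR/BR
#5 head=8: beq.BR+mulh.MUL i8,i9 dual
#6 head=10: xor.ALU+add.ALU i10,i11 dual
#7 head=12: or.ALU i12 tail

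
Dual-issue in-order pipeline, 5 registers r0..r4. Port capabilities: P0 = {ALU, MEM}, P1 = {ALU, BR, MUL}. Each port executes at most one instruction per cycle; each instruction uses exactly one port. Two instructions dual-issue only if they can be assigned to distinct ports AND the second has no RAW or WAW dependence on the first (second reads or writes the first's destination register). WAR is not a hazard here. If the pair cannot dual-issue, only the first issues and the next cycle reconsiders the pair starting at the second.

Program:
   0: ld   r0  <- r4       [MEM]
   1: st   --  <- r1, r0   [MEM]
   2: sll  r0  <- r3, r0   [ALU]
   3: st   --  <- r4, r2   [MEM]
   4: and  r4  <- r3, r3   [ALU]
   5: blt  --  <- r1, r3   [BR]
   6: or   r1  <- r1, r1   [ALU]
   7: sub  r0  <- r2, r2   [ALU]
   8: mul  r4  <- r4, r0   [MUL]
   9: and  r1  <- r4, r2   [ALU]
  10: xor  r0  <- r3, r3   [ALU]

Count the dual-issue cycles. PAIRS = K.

[0] i0  ld.MEM  -- no-port MEM/MEM
[1] i1/i2  st.MEM sll.ALU  -- pair
[2] i3/i4  st.MEM and.ALU  -- pair
[3] i5/i6  blt.BR or.ALU  -- pair
[4] i7  sub.ALU  -- RAW r0
[5] i8  mul.MUL  -- RAW r4
[6] i9/i10  and.ALU xor.ALU  -- pair

PAIRS = 4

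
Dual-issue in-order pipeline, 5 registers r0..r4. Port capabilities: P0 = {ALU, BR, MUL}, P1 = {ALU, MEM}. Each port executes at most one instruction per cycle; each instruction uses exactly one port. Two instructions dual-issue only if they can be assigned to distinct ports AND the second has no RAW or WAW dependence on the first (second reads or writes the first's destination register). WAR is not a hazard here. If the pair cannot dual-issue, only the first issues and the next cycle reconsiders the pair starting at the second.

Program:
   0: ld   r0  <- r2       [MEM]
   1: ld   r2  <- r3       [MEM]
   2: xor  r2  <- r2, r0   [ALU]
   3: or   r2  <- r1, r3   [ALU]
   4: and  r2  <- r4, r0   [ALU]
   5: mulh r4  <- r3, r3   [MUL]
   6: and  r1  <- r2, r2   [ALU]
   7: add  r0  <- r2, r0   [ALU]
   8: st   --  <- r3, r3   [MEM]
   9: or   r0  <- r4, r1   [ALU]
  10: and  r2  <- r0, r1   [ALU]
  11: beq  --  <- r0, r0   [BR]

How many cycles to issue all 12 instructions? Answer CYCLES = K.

CYCLES = 8

  cy0 -> i0 (ld.MEM) no-port MEM/MEM
  cy1 -> i1 (ld.MEM) RAW+WAW r2
  cy2 -> i2 (xor.ALU) WAW r2
  cy3 -> i3 (or.ALU) WAW r2
  cy4 -> i4&i5 (and.ALU mulh.MUL) 2-wide
  cy5 -> i6&i7 (and.ALU add.ALU) 2-wide
  cy6 -> i8&i9 (st.MEM or.ALU) 2-wide
  cy7 -> i10&i11 (and.ALU beq.BR) 2-wide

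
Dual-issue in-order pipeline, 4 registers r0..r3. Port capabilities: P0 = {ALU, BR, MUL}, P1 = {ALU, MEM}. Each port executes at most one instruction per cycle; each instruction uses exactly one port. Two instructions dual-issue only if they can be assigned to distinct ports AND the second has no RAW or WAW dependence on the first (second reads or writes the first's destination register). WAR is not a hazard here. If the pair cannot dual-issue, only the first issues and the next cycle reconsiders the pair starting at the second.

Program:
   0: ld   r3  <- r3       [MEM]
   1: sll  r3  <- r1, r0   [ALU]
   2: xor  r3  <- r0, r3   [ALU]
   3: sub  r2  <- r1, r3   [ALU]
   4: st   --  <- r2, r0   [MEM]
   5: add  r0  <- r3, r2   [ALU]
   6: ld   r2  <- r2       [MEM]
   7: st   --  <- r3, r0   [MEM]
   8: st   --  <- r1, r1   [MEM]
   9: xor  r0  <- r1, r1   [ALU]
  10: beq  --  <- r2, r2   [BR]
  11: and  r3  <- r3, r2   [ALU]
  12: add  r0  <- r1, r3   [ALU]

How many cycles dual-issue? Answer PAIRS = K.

t=0 i0:ld.MEM ; WAW r3
t=1 i1:sll.ALU ; RAW+WAW r3
t=2 i2:xor.ALU ; RAW r3
t=3 i3:sub.ALU ; RAW r2
t=4 i4&i5:st.MEM/add.ALU ; dual
t=5 i6:ld.MEM ; no-port MEM/MEM
t=6 i7:st.MEM ; no-port MEM/MEM
t=7 i8&i9:st.MEM/xor.ALU ; dual
t=8 i10&i11:beq.BR/and.ALU ; dual
t=9 i12:add.ALU ; tail

PAIRS = 3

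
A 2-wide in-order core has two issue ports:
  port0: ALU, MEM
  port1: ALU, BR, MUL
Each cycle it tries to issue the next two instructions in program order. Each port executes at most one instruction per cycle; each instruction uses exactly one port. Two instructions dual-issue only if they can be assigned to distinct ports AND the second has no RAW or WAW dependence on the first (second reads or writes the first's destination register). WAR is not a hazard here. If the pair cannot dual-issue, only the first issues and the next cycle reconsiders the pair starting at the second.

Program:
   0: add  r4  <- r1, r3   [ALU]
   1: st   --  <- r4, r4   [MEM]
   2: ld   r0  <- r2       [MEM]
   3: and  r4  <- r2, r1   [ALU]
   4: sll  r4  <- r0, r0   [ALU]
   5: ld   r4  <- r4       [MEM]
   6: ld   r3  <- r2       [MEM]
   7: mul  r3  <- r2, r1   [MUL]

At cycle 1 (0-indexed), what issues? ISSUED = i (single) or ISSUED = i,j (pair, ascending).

[0] i0  add  -- RAW r4
[1] i1  st  -- no-port MEM/MEM
[2] i2&i3  ld+and  -- dual
[3] i4  sll  -- RAW+WAW r4
[4] i5  ld  -- no-port MEM/MEM
[5] i6  ld  -- WAW r3
[6] i7  mul  -- tail

ISSUED = 1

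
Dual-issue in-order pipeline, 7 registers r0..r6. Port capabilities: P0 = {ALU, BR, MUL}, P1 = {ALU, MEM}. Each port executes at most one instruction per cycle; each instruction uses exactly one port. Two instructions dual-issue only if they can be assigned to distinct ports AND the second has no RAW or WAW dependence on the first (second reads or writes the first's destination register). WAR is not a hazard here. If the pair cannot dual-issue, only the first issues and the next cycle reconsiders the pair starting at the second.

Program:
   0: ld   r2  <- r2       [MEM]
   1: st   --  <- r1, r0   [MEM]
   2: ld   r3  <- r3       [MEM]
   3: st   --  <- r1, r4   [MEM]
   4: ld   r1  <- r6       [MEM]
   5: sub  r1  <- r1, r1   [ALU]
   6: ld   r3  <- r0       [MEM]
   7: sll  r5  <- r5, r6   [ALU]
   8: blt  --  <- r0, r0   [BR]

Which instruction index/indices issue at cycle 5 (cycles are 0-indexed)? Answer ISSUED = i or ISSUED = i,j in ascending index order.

ISSUED = 5,6

t=0 i0:ld ; no-port MEM/MEM
t=1 i1:st ; no-port MEM/MEM
t=2 i2:ld ; no-port MEM/MEM
t=3 i3:st ; no-port MEM/MEM
t=4 i4:ld ; RAW+WAW r1
t=5 i5/i6:sub;ld ; 2-wide
t=6 i7/i8:sll;blt ; 2-wide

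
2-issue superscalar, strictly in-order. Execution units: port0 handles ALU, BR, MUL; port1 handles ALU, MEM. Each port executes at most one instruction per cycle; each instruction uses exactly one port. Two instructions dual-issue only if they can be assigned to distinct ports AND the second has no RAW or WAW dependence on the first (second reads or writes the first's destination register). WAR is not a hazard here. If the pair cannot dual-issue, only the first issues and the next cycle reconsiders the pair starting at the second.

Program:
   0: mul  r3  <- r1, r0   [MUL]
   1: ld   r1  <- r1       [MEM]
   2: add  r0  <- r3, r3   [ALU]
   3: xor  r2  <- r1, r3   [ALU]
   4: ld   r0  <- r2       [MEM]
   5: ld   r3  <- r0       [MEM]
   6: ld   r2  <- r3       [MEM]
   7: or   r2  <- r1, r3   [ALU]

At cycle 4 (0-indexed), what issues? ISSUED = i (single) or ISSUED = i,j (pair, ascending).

ISSUED = 6

t=0 i0/i1:mul.MUL+ld.MEM ; pair
t=1 i2/i3:add.ALU+xor.ALU ; pair
t=2 i4:ld.MEM ; no-port MEM/MEM
t=3 i5:ld.MEM ; no-port MEM/MEM
t=4 i6:ld.MEM ; WAW r2
t=5 i7:or.ALU ; tail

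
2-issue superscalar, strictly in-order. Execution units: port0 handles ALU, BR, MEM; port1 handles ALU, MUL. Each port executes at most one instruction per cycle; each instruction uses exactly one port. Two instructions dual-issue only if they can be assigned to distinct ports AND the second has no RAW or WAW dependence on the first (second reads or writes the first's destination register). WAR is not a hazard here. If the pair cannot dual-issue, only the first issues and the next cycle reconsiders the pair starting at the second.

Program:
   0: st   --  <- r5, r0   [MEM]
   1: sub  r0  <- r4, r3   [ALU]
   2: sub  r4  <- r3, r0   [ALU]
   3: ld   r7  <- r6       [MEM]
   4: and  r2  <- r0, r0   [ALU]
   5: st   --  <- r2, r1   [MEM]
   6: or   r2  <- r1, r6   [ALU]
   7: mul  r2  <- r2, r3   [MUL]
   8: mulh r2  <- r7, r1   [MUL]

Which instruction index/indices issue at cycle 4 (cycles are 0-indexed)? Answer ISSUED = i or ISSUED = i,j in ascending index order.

ISSUED = 7

0. st;sub @i0&i1  | pair
1. sub;ld @i2&i3  | pair
2. and @i4  | RAW r2
3. st;or @i5&i6  | pair
4. mul @i7  | no-port MUL/MUL
5. mulh @i8  | tail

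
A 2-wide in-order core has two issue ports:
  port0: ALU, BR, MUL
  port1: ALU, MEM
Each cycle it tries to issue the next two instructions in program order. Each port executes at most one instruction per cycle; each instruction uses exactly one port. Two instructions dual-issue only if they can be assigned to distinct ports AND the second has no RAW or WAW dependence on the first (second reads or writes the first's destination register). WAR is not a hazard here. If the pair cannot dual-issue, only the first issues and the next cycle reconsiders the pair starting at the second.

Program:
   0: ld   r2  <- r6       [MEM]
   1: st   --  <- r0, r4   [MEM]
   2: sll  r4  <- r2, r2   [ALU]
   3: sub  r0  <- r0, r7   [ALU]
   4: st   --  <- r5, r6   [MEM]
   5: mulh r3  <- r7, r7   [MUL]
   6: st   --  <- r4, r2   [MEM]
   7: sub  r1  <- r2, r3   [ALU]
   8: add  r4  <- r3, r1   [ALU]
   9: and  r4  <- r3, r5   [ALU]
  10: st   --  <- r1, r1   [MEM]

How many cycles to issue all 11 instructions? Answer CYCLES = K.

CYCLES = 7

0. ld.MEM @i0  | no-port MEM/MEM
1. st.MEM sll.ALU @i1+i2  | 2-wide
2. sub.ALU st.MEM @i3+i4  | 2-wide
3. mulh.MUL st.MEM @i5+i6  | 2-wide
4. sub.ALU @i7  | RAW r1
5. add.ALU @i8  | WAW r4
6. and.ALU st.MEM @i9+i10  | 2-wide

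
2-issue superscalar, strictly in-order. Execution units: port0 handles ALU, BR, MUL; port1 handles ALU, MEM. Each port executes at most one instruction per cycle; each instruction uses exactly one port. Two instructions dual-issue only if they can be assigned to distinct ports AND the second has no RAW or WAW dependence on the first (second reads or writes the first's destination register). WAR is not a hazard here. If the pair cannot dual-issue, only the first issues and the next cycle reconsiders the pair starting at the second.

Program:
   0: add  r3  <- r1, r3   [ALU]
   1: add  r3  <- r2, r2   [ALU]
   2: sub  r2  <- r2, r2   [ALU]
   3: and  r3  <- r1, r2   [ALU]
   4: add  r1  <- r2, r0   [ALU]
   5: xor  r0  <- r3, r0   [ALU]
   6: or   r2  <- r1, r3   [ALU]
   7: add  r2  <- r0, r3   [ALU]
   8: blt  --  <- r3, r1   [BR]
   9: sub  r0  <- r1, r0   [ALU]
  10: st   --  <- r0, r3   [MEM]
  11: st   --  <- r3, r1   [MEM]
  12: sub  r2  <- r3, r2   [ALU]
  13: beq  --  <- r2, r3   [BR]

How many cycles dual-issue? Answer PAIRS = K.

c0: i0 add.ALU  WAW r3
c1: i1/i2 add.ALU;sub.ALU  2-wide
c2: i3/i4 and.ALU;add.ALU  2-wide
c3: i5/i6 xor.ALU;or.ALU  2-wide
c4: i7/i8 add.ALU;blt.BR  2-wide
c5: i9 sub.ALU  RAW r0
c6: i10 st.MEM  no-port MEM/MEM
c7: i11/i12 st.MEM;sub.ALU  2-wide
c8: i13 beq.BR  tail

PAIRS = 5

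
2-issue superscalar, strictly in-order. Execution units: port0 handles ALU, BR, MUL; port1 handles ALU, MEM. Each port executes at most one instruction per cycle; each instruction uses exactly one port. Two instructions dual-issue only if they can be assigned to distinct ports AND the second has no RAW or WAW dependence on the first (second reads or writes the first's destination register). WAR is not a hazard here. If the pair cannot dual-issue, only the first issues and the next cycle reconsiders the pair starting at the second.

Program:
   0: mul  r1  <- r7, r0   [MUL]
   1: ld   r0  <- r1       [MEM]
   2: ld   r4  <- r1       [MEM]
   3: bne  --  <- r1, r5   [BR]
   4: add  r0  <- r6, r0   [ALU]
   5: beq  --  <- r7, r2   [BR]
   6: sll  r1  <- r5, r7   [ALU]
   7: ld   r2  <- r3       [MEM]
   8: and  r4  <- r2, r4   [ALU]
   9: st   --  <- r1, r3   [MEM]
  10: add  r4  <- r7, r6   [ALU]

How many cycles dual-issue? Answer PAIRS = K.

PAIRS = 4

  cy0 -> i0 (mul.MUL) RAW r1
  cy1 -> i1 (ld.MEM) no-port MEM/MEM
  cy2 -> i2&i3 (ld.MEM/bne.BR) pair
  cy3 -> i4&i5 (add.ALU/beq.BR) pair
  cy4 -> i6&i7 (sll.ALU/ld.MEM) pair
  cy5 -> i8&i9 (and.ALU/st.MEM) pair
  cy6 -> i10 (add.ALU) tail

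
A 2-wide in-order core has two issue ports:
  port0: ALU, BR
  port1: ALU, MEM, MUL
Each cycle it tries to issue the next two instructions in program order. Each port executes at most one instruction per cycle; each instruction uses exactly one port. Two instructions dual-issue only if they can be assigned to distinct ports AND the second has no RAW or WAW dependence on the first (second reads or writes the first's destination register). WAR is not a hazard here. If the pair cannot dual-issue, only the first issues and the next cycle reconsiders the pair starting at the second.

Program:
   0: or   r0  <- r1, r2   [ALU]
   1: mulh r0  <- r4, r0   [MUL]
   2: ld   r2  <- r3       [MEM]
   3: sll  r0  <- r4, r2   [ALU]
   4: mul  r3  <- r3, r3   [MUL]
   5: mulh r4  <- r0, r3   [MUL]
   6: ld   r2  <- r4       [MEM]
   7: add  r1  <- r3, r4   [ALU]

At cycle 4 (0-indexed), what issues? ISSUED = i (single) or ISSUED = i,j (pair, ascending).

#0 head=0: or i0 RAW+WAW r0
#1 head=1: mulh i1 no-port MUL/MEM
#2 head=2: ld i2 RAW r2
#3 head=3: sll/mul i3,i4 dual
#4 head=5: mulh i5 no-port MUL/MEM
#5 head=6: ld/add i6,i7 dual

ISSUED = 5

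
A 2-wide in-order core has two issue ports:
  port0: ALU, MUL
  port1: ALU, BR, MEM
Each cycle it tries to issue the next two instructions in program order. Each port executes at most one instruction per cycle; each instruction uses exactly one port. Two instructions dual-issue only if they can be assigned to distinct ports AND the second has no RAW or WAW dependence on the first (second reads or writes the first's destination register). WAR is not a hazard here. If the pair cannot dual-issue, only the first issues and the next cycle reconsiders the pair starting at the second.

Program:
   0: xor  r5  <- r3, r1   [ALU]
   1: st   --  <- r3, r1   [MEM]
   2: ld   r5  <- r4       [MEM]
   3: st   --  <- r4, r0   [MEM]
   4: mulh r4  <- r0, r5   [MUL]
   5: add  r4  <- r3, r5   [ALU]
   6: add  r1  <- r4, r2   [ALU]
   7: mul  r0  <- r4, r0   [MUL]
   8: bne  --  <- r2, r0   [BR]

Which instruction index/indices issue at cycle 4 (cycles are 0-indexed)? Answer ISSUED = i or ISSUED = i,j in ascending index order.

c0: i0+i1 xor.ALU st.MEM  dual
c1: i2 ld.MEM  no-port MEM/MEM
c2: i3+i4 st.MEM mulh.MUL  dual
c3: i5 add.ALU  RAW r4
c4: i6+i7 add.ALU mul.MUL  dual
c5: i8 bne.BR  tail

ISSUED = 6,7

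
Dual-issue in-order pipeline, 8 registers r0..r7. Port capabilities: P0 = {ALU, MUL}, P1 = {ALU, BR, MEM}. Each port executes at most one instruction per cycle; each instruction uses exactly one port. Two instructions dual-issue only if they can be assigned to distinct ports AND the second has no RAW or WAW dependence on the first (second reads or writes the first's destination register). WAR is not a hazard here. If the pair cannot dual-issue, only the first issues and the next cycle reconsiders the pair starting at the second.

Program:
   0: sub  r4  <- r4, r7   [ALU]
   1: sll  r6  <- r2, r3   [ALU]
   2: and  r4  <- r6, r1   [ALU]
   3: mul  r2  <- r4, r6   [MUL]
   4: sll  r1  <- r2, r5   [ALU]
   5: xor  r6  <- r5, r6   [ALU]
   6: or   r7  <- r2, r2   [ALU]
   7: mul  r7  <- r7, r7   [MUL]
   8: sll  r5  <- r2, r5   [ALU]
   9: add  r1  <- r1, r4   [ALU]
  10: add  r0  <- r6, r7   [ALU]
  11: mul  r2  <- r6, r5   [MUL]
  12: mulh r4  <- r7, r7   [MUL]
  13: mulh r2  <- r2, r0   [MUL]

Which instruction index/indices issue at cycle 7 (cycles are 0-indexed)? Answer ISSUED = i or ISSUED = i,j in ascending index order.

ISSUED = 11

t=0 i0+i1:sub.ALU/sll.ALU ; 2-wide
t=1 i2:and.ALU ; RAW r4
t=2 i3:mul.MUL ; RAW r2
t=3 i4+i5:sll.ALU/xor.ALU ; 2-wide
t=4 i6:or.ALU ; RAW+WAW r7
t=5 i7+i8:mul.MUL/sll.ALU ; 2-wide
t=6 i9+i10:add.ALU/add.ALU ; 2-wide
t=7 i11:mul.MUL ; no-port MUL/MUL
t=8 i12:mulh.MUL ; no-port MUL/MUL
t=9 i13:mulh.MUL ; tail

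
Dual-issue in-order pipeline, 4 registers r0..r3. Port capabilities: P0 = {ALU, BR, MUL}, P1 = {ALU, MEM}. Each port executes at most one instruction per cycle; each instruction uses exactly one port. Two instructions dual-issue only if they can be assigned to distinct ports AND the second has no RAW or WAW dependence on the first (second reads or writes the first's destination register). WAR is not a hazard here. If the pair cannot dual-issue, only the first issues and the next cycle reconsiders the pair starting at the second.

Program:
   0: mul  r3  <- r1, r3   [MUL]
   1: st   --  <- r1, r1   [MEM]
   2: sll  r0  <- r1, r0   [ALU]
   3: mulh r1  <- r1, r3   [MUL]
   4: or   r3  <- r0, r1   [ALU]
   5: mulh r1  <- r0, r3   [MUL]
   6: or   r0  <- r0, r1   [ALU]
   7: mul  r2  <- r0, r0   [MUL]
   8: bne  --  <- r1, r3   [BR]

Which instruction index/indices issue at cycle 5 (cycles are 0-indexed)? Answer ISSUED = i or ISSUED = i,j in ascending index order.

ISSUED = 7

t=0 i0&i1:mul.MUL st.MEM ; dual
t=1 i2&i3:sll.ALU mulh.MUL ; dual
t=2 i4:or.ALU ; RAW r3
t=3 i5:mulh.MUL ; RAW r1
t=4 i6:or.ALU ; RAW r0
t=5 i7:mul.MUL ; no-port MUL/BR
t=6 i8:bne.BR ; tail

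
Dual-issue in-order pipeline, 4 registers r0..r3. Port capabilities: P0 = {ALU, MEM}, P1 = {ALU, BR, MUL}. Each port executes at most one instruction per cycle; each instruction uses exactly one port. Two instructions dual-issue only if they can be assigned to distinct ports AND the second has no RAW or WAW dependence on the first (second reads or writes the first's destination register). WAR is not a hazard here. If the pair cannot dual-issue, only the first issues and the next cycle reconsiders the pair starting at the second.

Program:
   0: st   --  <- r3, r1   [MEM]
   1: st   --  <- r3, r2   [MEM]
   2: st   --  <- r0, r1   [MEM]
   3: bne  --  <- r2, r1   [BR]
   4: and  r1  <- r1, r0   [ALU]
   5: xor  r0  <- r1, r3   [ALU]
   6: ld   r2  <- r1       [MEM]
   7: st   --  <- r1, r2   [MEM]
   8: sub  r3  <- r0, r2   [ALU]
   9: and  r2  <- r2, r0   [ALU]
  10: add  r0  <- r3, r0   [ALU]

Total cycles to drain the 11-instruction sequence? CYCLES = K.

CYCLES = 7

0. st.MEM @i0  | no-port MEM/MEM
1. st.MEM @i1  | no-port MEM/MEM
2. st.MEM+bne.BR @i2,i3  | pair
3. and.ALU @i4  | RAW r1
4. xor.ALU+ld.MEM @i5,i6  | pair
5. st.MEM+sub.ALU @i7,i8  | pair
6. and.ALU+add.ALU @i9,i10  | pair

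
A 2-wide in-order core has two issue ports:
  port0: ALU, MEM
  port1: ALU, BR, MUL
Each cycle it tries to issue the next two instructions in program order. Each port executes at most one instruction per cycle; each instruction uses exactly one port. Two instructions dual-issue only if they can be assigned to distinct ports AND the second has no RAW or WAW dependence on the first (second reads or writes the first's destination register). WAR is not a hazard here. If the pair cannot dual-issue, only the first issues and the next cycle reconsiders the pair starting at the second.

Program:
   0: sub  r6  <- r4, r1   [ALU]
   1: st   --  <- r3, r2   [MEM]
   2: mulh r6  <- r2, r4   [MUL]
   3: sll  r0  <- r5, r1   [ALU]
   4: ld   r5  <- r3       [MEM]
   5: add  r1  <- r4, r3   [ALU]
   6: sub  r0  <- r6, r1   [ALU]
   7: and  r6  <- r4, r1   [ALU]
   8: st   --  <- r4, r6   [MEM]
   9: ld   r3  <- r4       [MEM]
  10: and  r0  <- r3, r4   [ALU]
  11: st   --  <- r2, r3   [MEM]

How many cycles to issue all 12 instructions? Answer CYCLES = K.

  cy0 -> i0+i1 (sub st) 2-wide
  cy1 -> i2+i3 (mulh sll) 2-wide
  cy2 -> i4+i5 (ld add) 2-wide
  cy3 -> i6+i7 (sub and) 2-wide
  cy4 -> i8 (st) no-port MEM/MEM
  cy5 -> i9 (ld) RAW r3
  cy6 -> i10+i11 (and st) 2-wide

CYCLES = 7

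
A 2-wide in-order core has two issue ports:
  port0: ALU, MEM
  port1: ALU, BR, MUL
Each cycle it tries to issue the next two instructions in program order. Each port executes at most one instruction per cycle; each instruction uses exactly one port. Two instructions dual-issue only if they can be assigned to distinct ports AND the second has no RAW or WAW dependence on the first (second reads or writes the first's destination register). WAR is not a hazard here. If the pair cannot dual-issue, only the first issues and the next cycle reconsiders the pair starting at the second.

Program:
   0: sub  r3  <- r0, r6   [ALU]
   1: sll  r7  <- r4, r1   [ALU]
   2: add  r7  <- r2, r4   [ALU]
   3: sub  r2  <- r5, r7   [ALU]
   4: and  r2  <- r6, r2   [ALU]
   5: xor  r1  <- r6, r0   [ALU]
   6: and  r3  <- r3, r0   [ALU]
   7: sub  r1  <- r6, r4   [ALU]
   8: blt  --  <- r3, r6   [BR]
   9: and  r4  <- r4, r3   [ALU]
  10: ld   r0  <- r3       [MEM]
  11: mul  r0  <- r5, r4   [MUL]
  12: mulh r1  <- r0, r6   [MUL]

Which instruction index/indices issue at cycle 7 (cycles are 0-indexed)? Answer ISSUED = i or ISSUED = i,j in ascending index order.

ISSUED = 11

[0] i0&i1  sub.ALU+sll.ALU  -- 2-wide
[1] i2  add.ALU  -- RAW r7
[2] i3  sub.ALU  -- RAW+WAW r2
[3] i4&i5  and.ALU+xor.ALU  -- 2-wide
[4] i6&i7  and.ALU+sub.ALU  -- 2-wide
[5] i8&i9  blt.BR+and.ALU  -- 2-wide
[6] i10  ld.MEM  -- WAW r0
[7] i11  mul.MUL  -- no-port MUL/MUL
[8] i12  mulh.MUL  -- tail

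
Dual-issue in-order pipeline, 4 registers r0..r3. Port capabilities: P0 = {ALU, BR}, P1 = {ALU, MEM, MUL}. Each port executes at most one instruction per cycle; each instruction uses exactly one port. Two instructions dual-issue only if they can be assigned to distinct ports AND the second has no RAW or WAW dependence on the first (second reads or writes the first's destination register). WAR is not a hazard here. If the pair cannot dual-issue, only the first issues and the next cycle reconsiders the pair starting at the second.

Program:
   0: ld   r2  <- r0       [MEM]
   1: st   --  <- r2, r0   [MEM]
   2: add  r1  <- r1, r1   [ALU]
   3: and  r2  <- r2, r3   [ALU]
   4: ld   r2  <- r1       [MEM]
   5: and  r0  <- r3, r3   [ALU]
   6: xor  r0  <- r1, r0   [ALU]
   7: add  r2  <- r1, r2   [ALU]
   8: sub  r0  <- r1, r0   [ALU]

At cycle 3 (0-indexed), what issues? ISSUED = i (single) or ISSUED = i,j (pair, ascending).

ISSUED = 4,5

t=0 i0:ld ; no-port MEM/MEM
t=1 i1,i2:st add ; dual
t=2 i3:and ; WAW r2
t=3 i4,i5:ld and ; dual
t=4 i6,i7:xor add ; dual
t=5 i8:sub ; tail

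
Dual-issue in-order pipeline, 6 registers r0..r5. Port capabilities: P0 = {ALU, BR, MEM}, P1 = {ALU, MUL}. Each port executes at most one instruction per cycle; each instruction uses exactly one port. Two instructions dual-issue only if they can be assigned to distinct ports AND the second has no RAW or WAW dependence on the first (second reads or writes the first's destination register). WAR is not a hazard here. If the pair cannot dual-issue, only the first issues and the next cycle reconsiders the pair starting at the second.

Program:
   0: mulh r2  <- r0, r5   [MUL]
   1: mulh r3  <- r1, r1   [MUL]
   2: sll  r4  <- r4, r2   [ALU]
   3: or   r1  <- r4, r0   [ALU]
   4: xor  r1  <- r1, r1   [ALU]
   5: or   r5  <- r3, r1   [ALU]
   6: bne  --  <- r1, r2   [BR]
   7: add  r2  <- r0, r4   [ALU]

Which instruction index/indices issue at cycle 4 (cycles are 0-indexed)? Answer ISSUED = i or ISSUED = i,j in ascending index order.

#0 head=0: mulh.MUL i0 no-port MUL/MUL
#1 head=1: mulh.MUL/sll.ALU i1+i2 pair
#2 head=3: or.ALU i3 RAW+WAW r1
#3 head=4: xor.ALU i4 RAW r1
#4 head=5: or.ALU/bne.BR i5+i6 pair
#5 head=7: add.ALU i7 tail

ISSUED = 5,6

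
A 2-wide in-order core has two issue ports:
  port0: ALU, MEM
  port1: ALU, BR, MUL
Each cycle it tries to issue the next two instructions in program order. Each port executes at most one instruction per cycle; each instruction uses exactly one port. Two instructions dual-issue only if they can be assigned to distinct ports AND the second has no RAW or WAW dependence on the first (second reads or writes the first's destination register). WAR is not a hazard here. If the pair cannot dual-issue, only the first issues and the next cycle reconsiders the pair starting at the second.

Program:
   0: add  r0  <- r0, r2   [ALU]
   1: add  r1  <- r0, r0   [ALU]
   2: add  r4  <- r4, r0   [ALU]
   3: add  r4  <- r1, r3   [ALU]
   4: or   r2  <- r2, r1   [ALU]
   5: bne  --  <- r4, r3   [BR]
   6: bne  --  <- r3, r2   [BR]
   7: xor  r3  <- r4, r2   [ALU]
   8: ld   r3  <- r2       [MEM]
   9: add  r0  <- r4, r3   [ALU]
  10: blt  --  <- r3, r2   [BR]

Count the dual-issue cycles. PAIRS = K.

0. add.ALU @i0  | RAW r0
1. add.ALU;add.ALU @i1+i2  | dual
2. add.ALU;or.ALU @i3+i4  | dual
3. bne.BR @i5  | no-port BR/BR
4. bne.BR;xor.ALU @i6+i7  | dual
5. ld.MEM @i8  | RAW r3
6. add.ALU;blt.BR @i9+i10  | dual

PAIRS = 4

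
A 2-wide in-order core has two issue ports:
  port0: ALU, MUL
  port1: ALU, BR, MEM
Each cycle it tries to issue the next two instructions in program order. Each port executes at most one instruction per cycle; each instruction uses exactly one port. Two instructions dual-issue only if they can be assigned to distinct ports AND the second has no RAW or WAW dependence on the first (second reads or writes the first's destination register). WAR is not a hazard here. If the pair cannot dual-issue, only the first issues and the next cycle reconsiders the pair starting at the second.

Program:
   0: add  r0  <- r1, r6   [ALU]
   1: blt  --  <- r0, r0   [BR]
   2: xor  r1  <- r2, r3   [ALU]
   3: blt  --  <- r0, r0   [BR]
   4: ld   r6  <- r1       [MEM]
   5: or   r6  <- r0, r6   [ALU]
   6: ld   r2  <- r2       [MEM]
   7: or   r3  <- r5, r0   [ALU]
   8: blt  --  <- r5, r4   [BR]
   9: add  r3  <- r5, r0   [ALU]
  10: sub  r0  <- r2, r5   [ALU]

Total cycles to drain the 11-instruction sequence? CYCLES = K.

CYCLES = 7

[0] i0  add.ALU  -- RAW r0
[1] i1+i2  blt.BR+xor.ALU  -- dual
[2] i3  blt.BR  -- no-port BR/MEM
[3] i4  ld.MEM  -- RAW+WAW r6
[4] i5+i6  or.ALU+ld.MEM  -- dual
[5] i7+i8  or.ALU+blt.BR  -- dual
[6] i9+i10  add.ALU+sub.ALU  -- dual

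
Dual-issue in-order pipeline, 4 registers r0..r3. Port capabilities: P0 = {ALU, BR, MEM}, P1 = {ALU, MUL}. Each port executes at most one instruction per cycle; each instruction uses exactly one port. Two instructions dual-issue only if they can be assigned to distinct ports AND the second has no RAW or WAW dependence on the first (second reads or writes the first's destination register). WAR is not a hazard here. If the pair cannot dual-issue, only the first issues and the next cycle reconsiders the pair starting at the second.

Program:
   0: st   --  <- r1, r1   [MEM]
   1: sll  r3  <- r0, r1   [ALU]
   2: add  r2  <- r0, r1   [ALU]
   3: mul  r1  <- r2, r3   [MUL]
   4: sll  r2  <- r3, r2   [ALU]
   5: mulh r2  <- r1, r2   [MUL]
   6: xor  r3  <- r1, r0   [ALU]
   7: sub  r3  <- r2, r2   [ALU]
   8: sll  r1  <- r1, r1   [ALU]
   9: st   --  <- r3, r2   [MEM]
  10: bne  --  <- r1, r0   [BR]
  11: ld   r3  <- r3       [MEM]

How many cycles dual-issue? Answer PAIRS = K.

PAIRS = 4

c0: i0,i1 st;sll  pair
c1: i2 add  RAW r2
c2: i3,i4 mul;sll  pair
c3: i5,i6 mulh;xor  pair
c4: i7,i8 sub;sll  pair
c5: i9 st  no-port MEM/BR
c6: i10 bne  no-port BR/MEM
c7: i11 ld  tail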